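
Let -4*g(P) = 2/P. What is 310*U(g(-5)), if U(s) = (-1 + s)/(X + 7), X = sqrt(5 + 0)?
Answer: -1953/44 + 279*sqrt(5)/44 ≈ -30.208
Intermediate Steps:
X = sqrt(5) ≈ 2.2361
g(P) = -1/(2*P)
U(s) = (-1 + s)/(7 + sqrt(5)) (U(s) = (-1 + s)/(sqrt(5) + 7) = (-1 + s)/(7 + sqrt(5)))
310*U(g(-5)) = 310*((-1 - 1/2/(-5))/(7 + sqrt(5))) = 310*((-1 - 1/2*(-1/5))/(7 + sqrt(5))) = 310*((-1 + 1/10)/(7 + sqrt(5))) = 310*(-9/10/(7 + sqrt(5))) = 310*(-9/(10*(7 + sqrt(5)))) = -279/(7 + sqrt(5))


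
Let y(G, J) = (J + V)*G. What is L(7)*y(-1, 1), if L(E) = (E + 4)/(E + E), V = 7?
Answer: -44/7 ≈ -6.2857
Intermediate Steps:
y(G, J) = G*(7 + J) (y(G, J) = (J + 7)*G = (7 + J)*G = G*(7 + J))
L(E) = (4 + E)/(2*E) (L(E) = (4 + E)/((2*E)) = (4 + E)*(1/(2*E)) = (4 + E)/(2*E))
L(7)*y(-1, 1) = ((½)*(4 + 7)/7)*(-(7 + 1)) = ((½)*(⅐)*11)*(-1*8) = (11/14)*(-8) = -44/7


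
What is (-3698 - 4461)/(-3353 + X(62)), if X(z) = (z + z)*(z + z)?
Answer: -8159/12023 ≈ -0.67862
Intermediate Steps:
X(z) = 4*z² (X(z) = (2*z)*(2*z) = 4*z²)
(-3698 - 4461)/(-3353 + X(62)) = (-3698 - 4461)/(-3353 + 4*62²) = -8159/(-3353 + 4*3844) = -8159/(-3353 + 15376) = -8159/12023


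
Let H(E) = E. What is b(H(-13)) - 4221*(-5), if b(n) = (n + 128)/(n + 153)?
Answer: 590963/28 ≈ 21106.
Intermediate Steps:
b(n) = (128 + n)/(153 + n)
b(H(-13)) - 4221*(-5) = (128 - 13)/(153 - 13) - 4221*(-5) = 115/140 + 21105 = (1/140)*115 + 21105 = 23/28 + 21105 = 590963/28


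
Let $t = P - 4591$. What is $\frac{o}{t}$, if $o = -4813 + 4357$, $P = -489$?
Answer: $\frac{57}{635} \approx 0.089764$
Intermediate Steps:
$t = -5080$ ($t = -489 - 4591 = -5080$)
$o = -456$
$\frac{o}{t} = - \frac{456}{-5080} = \left(-456\right) \left(- \frac{1}{5080}\right) = \frac{57}{635}$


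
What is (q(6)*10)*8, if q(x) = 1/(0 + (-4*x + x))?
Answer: -40/9 ≈ -4.4444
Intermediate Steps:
q(x) = -1/(3*x) (q(x) = 1/(0 - 3*x) = 1/(-3*x) = -1/(3*x))
(q(6)*10)*8 = (-⅓/6*10)*8 = (-⅓*⅙*10)*8 = -1/18*10*8 = -5/9*8 = -40/9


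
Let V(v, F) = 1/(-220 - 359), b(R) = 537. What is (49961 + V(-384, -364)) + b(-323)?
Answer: 29238341/579 ≈ 50498.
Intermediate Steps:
V(v, F) = -1/579 (V(v, F) = 1/(-579) = -1/579)
(49961 + V(-384, -364)) + b(-323) = (49961 - 1/579) + 537 = 28927418/579 + 537 = 29238341/579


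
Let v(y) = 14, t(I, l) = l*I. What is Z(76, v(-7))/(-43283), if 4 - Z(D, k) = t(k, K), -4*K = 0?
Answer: -4/43283 ≈ -9.2415e-5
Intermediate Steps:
K = 0 (K = -1/4*0 = 0)
t(I, l) = I*l
Z(D, k) = 4 (Z(D, k) = 4 - k*0 = 4 - 1*0 = 4 + 0 = 4)
Z(76, v(-7))/(-43283) = 4/(-43283) = 4*(-1/43283) = -4/43283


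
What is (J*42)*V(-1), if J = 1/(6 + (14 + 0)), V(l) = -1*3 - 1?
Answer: -42/5 ≈ -8.4000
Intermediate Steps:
V(l) = -4 (V(l) = -3 - 1 = -4)
J = 1/20 (J = 1/(6 + 14) = 1/20 ≈ 0.050000)
(J*42)*V(-1) = ((1/20)*42)*(-4) = (21/10)*(-4) = -42/5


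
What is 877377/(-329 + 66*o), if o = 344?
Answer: 877377/22375 ≈ 39.212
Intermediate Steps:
877377/(-329 + 66*o) = 877377/(-329 + 66*344) = 877377/(-329 + 22704) = 877377/22375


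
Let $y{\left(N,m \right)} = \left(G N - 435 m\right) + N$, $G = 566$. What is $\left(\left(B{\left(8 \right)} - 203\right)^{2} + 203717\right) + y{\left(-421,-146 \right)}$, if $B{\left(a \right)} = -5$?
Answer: $71784$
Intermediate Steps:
$y{\left(N,m \right)} = - 435 m + 567 N$ ($y{\left(N,m \right)} = \left(566 N - 435 m\right) + N = \left(- 435 m + 566 N\right) + N = - 435 m + 567 N$)
$\left(\left(B{\left(8 \right)} - 203\right)^{2} + 203717\right) + y{\left(-421,-146 \right)} = \left(\left(-5 - 203\right)^{2} + 203717\right) + \left(\left(-435\right) \left(-146\right) + 567 \left(-421\right)\right) = \left(\left(-208\right)^{2} + 203717\right) + \left(63510 - 238707\right) = \left(43264 + 203717\right) - 175197 = 246981 - 175197 = 71784$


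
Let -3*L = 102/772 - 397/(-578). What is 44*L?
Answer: -2009920/167331 ≈ -12.012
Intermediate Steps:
L = -45680/167331 (L = -(102/772 - 397/(-578))/3 = -(102*(1/772) - 397*(-1/578))/3 = -(51/386 + 397/578)/3 = -⅓*45680/55777 = -45680/167331 ≈ -0.27299)
44*L = 44*(-45680/167331) = -2009920/167331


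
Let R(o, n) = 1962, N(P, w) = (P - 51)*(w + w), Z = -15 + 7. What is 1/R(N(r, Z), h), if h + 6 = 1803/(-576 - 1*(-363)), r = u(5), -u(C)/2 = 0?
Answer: 1/1962 ≈ 0.00050968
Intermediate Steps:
u(C) = 0 (u(C) = -2*0 = 0)
r = 0
Z = -8
N(P, w) = 2*w*(-51 + P) (N(P, w) = (-51 + P)*(2*w) = 2*w*(-51 + P))
h = -1027/71 (h = -6 + 1803/(-576 - 1*(-363)) = -6 + 1803/(-576 + 363) = -6 + 1803/(-213) = -6 + 1803*(-1/213) = -6 - 601/71 = -1027/71 ≈ -14.465)
1/R(N(r, Z), h) = 1/1962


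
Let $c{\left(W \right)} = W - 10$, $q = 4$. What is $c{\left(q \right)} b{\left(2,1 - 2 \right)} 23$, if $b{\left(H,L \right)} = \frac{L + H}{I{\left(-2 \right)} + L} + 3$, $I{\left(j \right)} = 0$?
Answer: $-276$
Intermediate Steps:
$c{\left(W \right)} = -10 + W$ ($c{\left(W \right)} = W - 10 = -10 + W$)
$b{\left(H,L \right)} = 3 + \frac{H + L}{L}$ ($b{\left(H,L \right)} = \frac{L + H}{0 + L} + 3 = \frac{H + L}{L} + 3 = 3 + \frac{H + L}{L}$)
$c{\left(q \right)} b{\left(2,1 - 2 \right)} 23 = \left(-10 + 4\right) \left(4 + \frac{2}{1 - 2}\right) 23 = - 6 \left(4 + \frac{2}{-1}\right) 23 = - 6 \left(4 + 2 \left(-1\right)\right) 23 = - 6 \left(4 - 2\right) 23 = \left(-6\right) 2 \cdot 23 = \left(-12\right) 23 = -276$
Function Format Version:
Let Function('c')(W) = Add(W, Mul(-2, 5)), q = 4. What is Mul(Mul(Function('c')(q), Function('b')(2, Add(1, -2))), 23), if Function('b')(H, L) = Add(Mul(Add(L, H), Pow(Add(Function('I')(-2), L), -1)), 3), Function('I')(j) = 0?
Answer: -276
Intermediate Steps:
Function('c')(W) = Add(-10, W) (Function('c')(W) = Add(W, -10) = Add(-10, W))
Function('b')(H, L) = Add(3, Mul(Pow(L, -1), Add(H, L))) (Function('b')(H, L) = Add(Mul(Add(L, H), Pow(Add(0, L), -1)), 3) = Add(Mul(Add(H, L), Pow(L, -1)), 3) = Add(Mul(Pow(L, -1), Add(H, L)), 3) = Add(3, Mul(Pow(L, -1), Add(H, L))))
Mul(Mul(Function('c')(q), Function('b')(2, Add(1, -2))), 23) = Mul(Mul(Add(-10, 4), Add(4, Mul(2, Pow(Add(1, -2), -1)))), 23) = Mul(Mul(-6, Add(4, Mul(2, Pow(-1, -1)))), 23) = Mul(Mul(-6, Add(4, Mul(2, -1))), 23) = Mul(Mul(-6, Add(4, -2)), 23) = Mul(Mul(-6, 2), 23) = Mul(-12, 23) = -276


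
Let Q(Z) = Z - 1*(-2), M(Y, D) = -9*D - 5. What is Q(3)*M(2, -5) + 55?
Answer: 255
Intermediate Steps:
M(Y, D) = -5 - 9*D
Q(Z) = 2 + Z (Q(Z) = Z + 2 = 2 + Z)
Q(3)*M(2, -5) + 55 = (2 + 3)*(-5 - 9*(-5)) + 55 = 5*(-5 + 45) + 55 = 5*40 + 55 = 200 + 55 = 255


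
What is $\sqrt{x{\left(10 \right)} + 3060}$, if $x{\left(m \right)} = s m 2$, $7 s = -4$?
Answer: $\frac{2 \sqrt{37345}}{7} \approx 55.214$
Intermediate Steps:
$s = - \frac{4}{7}$ ($s = \frac{1}{7} \left(-4\right) = - \frac{4}{7} \approx -0.57143$)
$x{\left(m \right)} = - \frac{8 m}{7}$ ($x{\left(m \right)} = - \frac{4 m 2}{7} = - \frac{4 \cdot 2 m}{7} = - \frac{8 m}{7}$)
$\sqrt{x{\left(10 \right)} + 3060} = \sqrt{\left(- \frac{8}{7}\right) 10 + 3060} = \sqrt{- \frac{80}{7} + 3060} = \sqrt{\frac{21340}{7}} = \frac{2 \sqrt{37345}}{7}$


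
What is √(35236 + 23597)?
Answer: 3*√6537 ≈ 242.56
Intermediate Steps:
√(35236 + 23597) = √58833 = 3*√6537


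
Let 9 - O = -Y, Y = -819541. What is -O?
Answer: 819532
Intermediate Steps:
O = -819532 (O = 9 - (-1)*(-819541) = 9 - 1*819541 = 9 - 819541 = -819532)
-O = -1*(-819532) = 819532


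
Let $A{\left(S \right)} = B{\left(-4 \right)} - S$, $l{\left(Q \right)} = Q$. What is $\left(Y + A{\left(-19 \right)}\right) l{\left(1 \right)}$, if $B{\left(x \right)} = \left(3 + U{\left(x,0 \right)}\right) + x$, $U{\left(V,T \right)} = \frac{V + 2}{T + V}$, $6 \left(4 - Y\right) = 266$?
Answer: $- \frac{131}{6} \approx -21.833$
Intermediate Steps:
$Y = - \frac{121}{3}$ ($Y = 4 - \frac{133}{3} = - \frac{121}{3} \approx -40.333$)
$U{\left(V,T \right)} = \frac{2 + V}{T + V}$
$B{\left(x \right)} = 3 + x + \frac{2 + x}{x}$ ($B{\left(x \right)} = \left(3 + \frac{2 + x}{0 + x}\right) + x = \left(3 + \frac{2 + x}{x}\right) + x = 3 + x + \frac{2 + x}{x}$)
$A{\left(S \right)} = - \frac{1}{2} - S$ ($A{\left(S \right)} = \left(4 - 4 + \frac{2}{-4}\right) - S = \left(4 - 4 + 2 \left(- \frac{1}{4}\right)\right) - S = \left(4 - 4 - \frac{1}{2}\right) - S = - \frac{1}{2} - S$)
$\left(Y + A{\left(-19 \right)}\right) l{\left(1 \right)} = \left(- \frac{121}{3} - - \frac{37}{2}\right) 1 = \left(- \frac{121}{3} + \left(- \frac{1}{2} + 19\right)\right) 1 = \left(- \frac{121}{3} + \frac{37}{2}\right) 1 = \left(- \frac{131}{6}\right) 1 = - \frac{131}{6}$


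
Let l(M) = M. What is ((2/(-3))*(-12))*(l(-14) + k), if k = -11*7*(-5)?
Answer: 2968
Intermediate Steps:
k = 385 (k = -77*(-5) = 385)
((2/(-3))*(-12))*(l(-14) + k) = ((2/(-3))*(-12))*(-14 + 385) = ((2*(-1/3))*(-12))*371 = -2/3*(-12)*371 = 8*371 = 2968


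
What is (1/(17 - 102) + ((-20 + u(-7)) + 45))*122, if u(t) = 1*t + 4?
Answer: 228018/85 ≈ 2682.6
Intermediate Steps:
u(t) = 4 + t (u(t) = t + 4 = 4 + t)
(1/(17 - 102) + ((-20 + u(-7)) + 45))*122 = (1/(17 - 102) + ((-20 + (4 - 7)) + 45))*122 = (1/(-85) + ((-20 - 3) + 45))*122 = (-1/85 + (-23 + 45))*122 = (-1/85 + 22)*122 = (1869/85)*122 = 228018/85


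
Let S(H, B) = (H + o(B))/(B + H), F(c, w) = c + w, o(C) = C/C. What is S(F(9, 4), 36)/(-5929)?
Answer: -2/41503 ≈ -4.8189e-5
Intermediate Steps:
o(C) = 1
S(H, B) = (1 + H)/(B + H) (S(H, B) = (H + 1)/(B + H) = (1 + H)/(B + H))
S(F(9, 4), 36)/(-5929) = ((1 + (9 + 4))/(36 + (9 + 4)))/(-5929) = ((1 + 13)/(36 + 13))*(-1/5929) = (14/49)*(-1/5929) = ((1/49)*14)*(-1/5929) = (2/7)*(-1/5929) = -2/41503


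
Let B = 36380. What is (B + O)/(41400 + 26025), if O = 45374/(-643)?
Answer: 7782322/14451425 ≈ 0.53852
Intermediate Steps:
O = -45374/643 (O = 45374*(-1/643) = -45374/643 ≈ -70.566)
(B + O)/(41400 + 26025) = (36380 - 45374/643)/(41400 + 26025) = (23346966/643)/67425 = (23346966/643)*(1/67425) = 7782322/14451425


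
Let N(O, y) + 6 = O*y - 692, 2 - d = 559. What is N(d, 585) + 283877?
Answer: -42666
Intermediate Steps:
d = -557 (d = 2 - 1*559 = 2 - 559 = -557)
N(O, y) = -698 + O*y (N(O, y) = -6 + (O*y - 692) = -6 + (-692 + O*y) = -698 + O*y)
N(d, 585) + 283877 = (-698 - 557*585) + 283877 = (-698 - 325845) + 283877 = -326543 + 283877 = -42666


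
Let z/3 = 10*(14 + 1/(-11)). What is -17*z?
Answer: -78030/11 ≈ -7093.6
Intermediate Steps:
z = 4590/11 (z = 3*(10*(14 + 1/(-11))) = 3*(10*(14 - 1/11)) = 3*(10*(153/11)) = 3*(1530/11) = 4590/11 ≈ 417.27)
-17*z = -17*4590/11 = -78030/11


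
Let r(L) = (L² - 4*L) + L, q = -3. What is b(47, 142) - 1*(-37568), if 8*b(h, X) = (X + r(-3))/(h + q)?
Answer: 413253/11 ≈ 37568.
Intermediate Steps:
r(L) = L² - 3*L
b(h, X) = (18 + X)/(8*(-3 + h)) (b(h, X) = ((X - 3*(-3 - 3))/(h - 3))/8 = ((X - 3*(-6))/(-3 + h))/8 = ((X + 18)/(-3 + h))/8 = ((18 + X)/(-3 + h))/8 = (18 + X)/(8*(-3 + h)))
b(47, 142) - 1*(-37568) = (18 + 142)/(8*(-3 + 47)) - 1*(-37568) = (⅛)*160/44 + 37568 = (⅛)*(1/44)*160 + 37568 = 5/11 + 37568 = 413253/11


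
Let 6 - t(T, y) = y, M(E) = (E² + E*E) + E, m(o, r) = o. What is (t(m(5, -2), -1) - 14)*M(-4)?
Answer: -196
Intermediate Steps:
M(E) = E + 2*E² (M(E) = (E² + E²) + E = 2*E² + E = E + 2*E²)
t(T, y) = 6 - y
(t(m(5, -2), -1) - 14)*M(-4) = ((6 - 1*(-1)) - 14)*(-4*(1 + 2*(-4))) = ((6 + 1) - 14)*(-4*(1 - 8)) = (7 - 14)*(-4*(-7)) = -7*28 = -196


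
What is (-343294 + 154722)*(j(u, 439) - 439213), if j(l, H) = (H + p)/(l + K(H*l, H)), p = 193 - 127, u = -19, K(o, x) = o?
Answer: 34620133224891/418 ≈ 8.2823e+10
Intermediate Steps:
p = 66
j(l, H) = (66 + H)/(l + H*l) (j(l, H) = (H + 66)/(l + H*l) = (66 + H)/(l + H*l))
(-343294 + 154722)*(j(u, 439) - 439213) = (-343294 + 154722)*((66 + 439)/((-19)*(1 + 439)) - 439213) = -188572*(-1/19*505/440 - 439213) = -188572*(-1/19*1/440*505 - 439213) = -188572*(-101/1672 - 439213) = -188572*(-734364237/1672) = 34620133224891/418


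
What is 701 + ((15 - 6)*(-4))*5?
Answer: 521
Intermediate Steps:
701 + ((15 - 6)*(-4))*5 = 701 + (9*(-4))*5 = 701 - 36*5 = 701 - 180 = 521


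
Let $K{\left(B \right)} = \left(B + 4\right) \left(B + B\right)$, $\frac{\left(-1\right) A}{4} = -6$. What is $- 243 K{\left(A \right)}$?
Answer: $-326592$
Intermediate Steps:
$A = 24$ ($A = \left(-4\right) \left(-6\right) = 24$)
$K{\left(B \right)} = 2 B \left(4 + B\right)$ ($K{\left(B \right)} = \left(4 + B\right) 2 B = 2 B \left(4 + B\right)$)
$- 243 K{\left(A \right)} = - 243 \cdot 2 \cdot 24 \left(4 + 24\right) = - 243 \cdot 2 \cdot 24 \cdot 28 = \left(-243\right) 1344 = -326592$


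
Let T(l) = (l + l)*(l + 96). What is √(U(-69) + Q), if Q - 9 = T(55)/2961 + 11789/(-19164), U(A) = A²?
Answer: √47454455875704661/3152478 ≈ 69.101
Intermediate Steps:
T(l) = 2*l*(96 + l) (T(l) = (2*l)*(96 + l) = 2*l*(96 + l))
Q = 264702749/18914868 (Q = 9 + ((2*55*(96 + 55))/2961 + 11789/(-19164)) = 9 + ((2*55*151)*(1/2961) + 11789*(-1/19164)) = 9 + (16610*(1/2961) - 11789/19164) = 9 + (16610/2961 - 11789/19164) = 9 + 94468937/18914868 = 264702749/18914868 ≈ 13.994)
√(U(-69) + Q) = √((-69)² + 264702749/18914868) = √(4761 + 264702749/18914868) = √(90318389297/18914868) = √47454455875704661/3152478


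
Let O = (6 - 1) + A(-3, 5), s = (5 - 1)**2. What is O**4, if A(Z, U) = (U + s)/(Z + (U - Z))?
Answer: 4477456/625 ≈ 7163.9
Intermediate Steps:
s = 16 (s = 4**2 = 16)
A(Z, U) = (16 + U)/U (A(Z, U) = (U + 16)/(Z + (U - Z)) = (16 + U)/U)
O = 46/5 (O = (6 - 1) + (16 + 5)/5 = 5 + (1/5)*21 = 5 + 21/5 = 46/5 ≈ 9.2000)
O**4 = (46/5)**4 = 4477456/625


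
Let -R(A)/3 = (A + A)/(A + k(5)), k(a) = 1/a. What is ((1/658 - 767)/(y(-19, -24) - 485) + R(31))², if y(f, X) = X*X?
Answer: 185610180625/896343721 ≈ 207.07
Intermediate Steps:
y(f, X) = X²
R(A) = -6*A/(⅕ + A) (R(A) = -3*(A + A)/(A + 1/5) = -3*2*A/(A + ⅕) = -3*2*A/(⅕ + A) = -6*A/(⅕ + A))
((1/658 - 767)/(y(-19, -24) - 485) + R(31))² = ((1/658 - 767)/((-24)² - 485) - 30*31/(1 + 5*31))² = ((1/658 - 767)/(576 - 485) - 30*31/(1 + 155))² = (-504685/658/91 - 30*31/156)² = (-504685/658*1/91 - 30*31*1/156)² = (-504685/59878 - 155/26)² = (-430825/29939)² = 185610180625/896343721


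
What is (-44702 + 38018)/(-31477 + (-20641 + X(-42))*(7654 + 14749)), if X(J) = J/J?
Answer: 6684/462429397 ≈ 1.4454e-5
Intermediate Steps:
X(J) = 1
(-44702 + 38018)/(-31477 + (-20641 + X(-42))*(7654 + 14749)) = (-44702 + 38018)/(-31477 + (-20641 + 1)*(7654 + 14749)) = -6684/(-31477 - 20640*22403) = -6684/(-31477 - 462397920) = -6684/(-462429397) = -6684*(-1/462429397) = 6684/462429397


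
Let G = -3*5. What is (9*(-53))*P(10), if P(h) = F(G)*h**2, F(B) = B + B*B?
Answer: -10017000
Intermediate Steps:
G = -15
F(B) = B + B**2
P(h) = 210*h**2 (P(h) = (-15*(1 - 15))*h**2 = (-15*(-14))*h**2 = 210*h**2)
(9*(-53))*P(10) = (9*(-53))*(210*10**2) = -100170*100 = -477*21000 = -10017000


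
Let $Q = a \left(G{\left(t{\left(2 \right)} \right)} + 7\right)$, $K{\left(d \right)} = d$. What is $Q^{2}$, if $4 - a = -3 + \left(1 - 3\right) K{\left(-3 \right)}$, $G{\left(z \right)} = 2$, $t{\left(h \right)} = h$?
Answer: $81$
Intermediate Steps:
$a = 1$ ($a = 4 - \left(-3 + \left(1 - 3\right) \left(-3\right)\right) = 4 - \left(-3 - -6\right) = 4 - \left(-3 + 6\right) = 4 - 3 = 1$)
$Q = 9$ ($Q = 1 \left(2 + 7\right) = 1 \cdot 9 = 9$)
$Q^{2} = 9^{2} = 81$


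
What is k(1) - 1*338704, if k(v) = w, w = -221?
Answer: -338925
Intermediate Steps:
k(v) = -221
k(1) - 1*338704 = -221 - 1*338704 = -221 - 338704 = -338925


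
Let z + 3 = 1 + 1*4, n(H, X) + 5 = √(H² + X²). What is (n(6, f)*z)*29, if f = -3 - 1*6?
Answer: -290 + 174*√13 ≈ 337.37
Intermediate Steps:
f = -9 (f = -3 - 6 = -9)
n(H, X) = -5 + √(H² + X²)
z = 2 (z = -3 + (1 + 1*4) = -3 + (1 + 4) = -3 + 5 = 2)
(n(6, f)*z)*29 = ((-5 + √(6² + (-9)²))*2)*29 = ((-5 + √(36 + 81))*2)*29 = ((-5 + √117)*2)*29 = ((-5 + 3*√13)*2)*29 = (-10 + 6*√13)*29 = -290 + 174*√13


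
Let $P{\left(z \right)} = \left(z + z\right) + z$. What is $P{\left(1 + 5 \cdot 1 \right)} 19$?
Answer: $342$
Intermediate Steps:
$P{\left(z \right)} = 3 z$ ($P{\left(z \right)} = 2 z + z = 3 z$)
$P{\left(1 + 5 \cdot 1 \right)} 19 = 3 \left(1 + 5 \cdot 1\right) 19 = 3 \left(1 + 5\right) 19 = 3 \cdot 6 \cdot 19 = 18 \cdot 19 = 342$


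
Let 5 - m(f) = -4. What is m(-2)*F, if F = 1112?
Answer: 10008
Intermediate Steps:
m(f) = 9 (m(f) = 5 - 1*(-4) = 5 + 4 = 9)
m(-2)*F = 9*1112 = 10008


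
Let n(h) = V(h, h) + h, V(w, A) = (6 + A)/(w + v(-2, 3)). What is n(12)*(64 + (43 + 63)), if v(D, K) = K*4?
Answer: 4335/2 ≈ 2167.5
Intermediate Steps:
v(D, K) = 4*K
V(w, A) = (6 + A)/(12 + w) (V(w, A) = (6 + A)/(w + 4*3) = (6 + A)/(w + 12) = (6 + A)/(12 + w))
n(h) = h + (6 + h)/(12 + h) (n(h) = (6 + h)/(12 + h) + h = h + (6 + h)/(12 + h))
n(12)*(64 + (43 + 63)) = ((6 + 12 + 12*(12 + 12))/(12 + 12))*(64 + (43 + 63)) = ((6 + 12 + 12*24)/24)*(64 + 106) = ((6 + 12 + 288)/24)*170 = ((1/24)*306)*170 = (51/4)*170 = 4335/2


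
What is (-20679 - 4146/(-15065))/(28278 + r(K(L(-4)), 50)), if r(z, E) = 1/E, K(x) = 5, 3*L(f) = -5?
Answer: -3115249890/4260083713 ≈ -0.73127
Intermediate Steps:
L(f) = -5/3 (L(f) = (⅓)*(-5) = -5/3)
(-20679 - 4146/(-15065))/(28278 + r(K(L(-4)), 50)) = (-20679 - 4146/(-15065))/(28278 + 1/50) = (-20679 - 4146*(-1/15065))/(28278 + 1/50) = (-20679 + 4146/15065)/(1413901/50) = -311524989/15065*50/1413901 = -3115249890/4260083713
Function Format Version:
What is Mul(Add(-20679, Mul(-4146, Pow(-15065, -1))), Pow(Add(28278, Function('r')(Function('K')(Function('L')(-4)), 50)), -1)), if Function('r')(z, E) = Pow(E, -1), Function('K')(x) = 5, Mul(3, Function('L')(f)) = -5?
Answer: Rational(-3115249890, 4260083713) ≈ -0.73127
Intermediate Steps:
Function('L')(f) = Rational(-5, 3) (Function('L')(f) = Mul(Rational(1, 3), -5) = Rational(-5, 3))
Mul(Add(-20679, Mul(-4146, Pow(-15065, -1))), Pow(Add(28278, Function('r')(Function('K')(Function('L')(-4)), 50)), -1)) = Mul(Add(-20679, Mul(-4146, Pow(-15065, -1))), Pow(Add(28278, Pow(50, -1)), -1)) = Mul(Add(-20679, Mul(-4146, Rational(-1, 15065))), Pow(Add(28278, Rational(1, 50)), -1)) = Mul(Add(-20679, Rational(4146, 15065)), Pow(Rational(1413901, 50), -1)) = Mul(Rational(-311524989, 15065), Rational(50, 1413901)) = Rational(-3115249890, 4260083713)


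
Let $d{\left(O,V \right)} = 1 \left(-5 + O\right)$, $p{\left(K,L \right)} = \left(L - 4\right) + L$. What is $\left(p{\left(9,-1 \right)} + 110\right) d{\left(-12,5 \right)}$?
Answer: $-1768$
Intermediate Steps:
$p{\left(K,L \right)} = -4 + 2 L$ ($p{\left(K,L \right)} = \left(-4 + L\right) + L = -4 + 2 L$)
$d{\left(O,V \right)} = -5 + O$
$\left(p{\left(9,-1 \right)} + 110\right) d{\left(-12,5 \right)} = \left(\left(-4 + 2 \left(-1\right)\right) + 110\right) \left(-5 - 12\right) = \left(\left(-4 - 2\right) + 110\right) \left(-17\right) = \left(-6 + 110\right) \left(-17\right) = 104 \left(-17\right) = -1768$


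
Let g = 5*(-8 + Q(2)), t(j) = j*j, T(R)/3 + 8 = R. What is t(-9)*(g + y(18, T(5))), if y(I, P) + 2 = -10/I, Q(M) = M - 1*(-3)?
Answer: -1422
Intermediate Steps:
T(R) = -24 + 3*R
t(j) = j²
Q(M) = 3 + M (Q(M) = M + 3 = 3 + M)
g = -15 (g = 5*(-8 + (3 + 2)) = 5*(-8 + 5) = 5*(-3) = -15)
y(I, P) = -2 - 10/I
t(-9)*(g + y(18, T(5))) = (-9)²*(-15 + (-2 - 10/18)) = 81*(-15 + (-2 - 10*1/18)) = 81*(-15 + (-2 - 5/9)) = 81*(-15 - 23/9) = 81*(-158/9) = -1422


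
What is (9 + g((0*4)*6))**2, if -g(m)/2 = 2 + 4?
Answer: 9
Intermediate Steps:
g(m) = -12 (g(m) = -2*(2 + 4) = -2*6 = -12)
(9 + g((0*4)*6))**2 = (9 - 12)**2 = (-3)**2 = 9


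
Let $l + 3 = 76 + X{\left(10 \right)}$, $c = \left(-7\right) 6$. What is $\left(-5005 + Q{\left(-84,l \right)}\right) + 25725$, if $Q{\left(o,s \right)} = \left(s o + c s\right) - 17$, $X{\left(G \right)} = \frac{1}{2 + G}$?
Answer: $\frac{22989}{2} \approx 11495.0$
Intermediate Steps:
$c = -42$
$l = \frac{877}{12}$ ($l = -3 + \left(76 + \frac{1}{2 + 10}\right) = -3 + \left(76 + \frac{1}{12}\right) = -3 + \frac{913}{12} = \frac{877}{12} \approx 73.083$)
$Q{\left(o,s \right)} = -17 - 42 s + o s$ ($Q{\left(o,s \right)} = \left(s o - 42 s\right) - 17 = \left(o s - 42 s\right) - 17 = \left(- 42 s + o s\right) - 17 = -17 - 42 s + o s$)
$\left(-5005 + Q{\left(-84,l \right)}\right) + 25725 = \left(-5005 - \frac{18451}{2}\right) + 25725 = - \frac{28461}{2} + 25725 = \frac{22989}{2}$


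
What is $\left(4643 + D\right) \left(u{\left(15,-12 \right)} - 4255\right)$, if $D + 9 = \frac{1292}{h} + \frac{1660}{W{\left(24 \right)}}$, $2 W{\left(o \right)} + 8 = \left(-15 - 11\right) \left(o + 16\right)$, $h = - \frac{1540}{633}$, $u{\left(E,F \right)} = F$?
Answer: $- \frac{882295637562}{50435} \approx -1.7494 \cdot 10^{7}$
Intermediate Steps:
$h = - \frac{1540}{633}$ ($h = \left(-1540\right) \frac{1}{633} = - \frac{1540}{633} \approx -2.4329$)
$W{\left(o \right)} = -212 - 13 o$ ($W{\left(o \right)} = -4 + \frac{\left(-15 - 11\right) \left(o + 16\right)}{2} = -4 + \frac{\left(-26\right) \left(16 + o\right)}{2} = -4 + \frac{-416 - 26 o}{2} = -4 - \left(208 + 13 o\right) = -212 - 13 o$)
$D = - \frac{27397819}{50435}$ ($D = -9 + \left(\frac{1292}{- \frac{1540}{633}} + \frac{1660}{-212 - 312}\right) = -9 + \left(1292 \left(- \frac{633}{1540}\right) + \frac{1660}{-212 - 312}\right) = -9 - \left(\frac{204459}{385} - \frac{1660}{-524}\right) = -9 + \left(- \frac{204459}{385} + 1660 \left(- \frac{1}{524}\right)\right) = -9 - \frac{26943904}{50435} = - \frac{27397819}{50435} \approx -543.23$)
$\left(4643 + D\right) \left(u{\left(15,-12 \right)} - 4255\right) = \left(4643 - \frac{27397819}{50435}\right) \left(-12 - 4255\right) = \frac{206771886}{50435} \left(-4267\right) = - \frac{882295637562}{50435}$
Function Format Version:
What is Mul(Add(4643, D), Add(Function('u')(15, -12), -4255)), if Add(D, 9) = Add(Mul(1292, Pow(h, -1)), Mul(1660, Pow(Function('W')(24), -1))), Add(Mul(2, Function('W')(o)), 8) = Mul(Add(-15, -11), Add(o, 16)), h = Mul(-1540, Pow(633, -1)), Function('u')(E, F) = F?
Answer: Rational(-882295637562, 50435) ≈ -1.7494e+7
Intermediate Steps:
h = Rational(-1540, 633) (h = Mul(-1540, Rational(1, 633)) = Rational(-1540, 633) ≈ -2.4329)
Function('W')(o) = Add(-212, Mul(-13, o)) (Function('W')(o) = Add(-4, Mul(Rational(1, 2), Mul(Add(-15, -11), Add(o, 16)))) = Add(-4, Mul(Rational(1, 2), Mul(-26, Add(16, o)))) = Add(-4, Mul(Rational(1, 2), Add(-416, Mul(-26, o)))) = Add(-4, Add(-208, Mul(-13, o))) = Add(-212, Mul(-13, o)))
D = Rational(-27397819, 50435) (D = Add(-9, Add(Mul(1292, Pow(Rational(-1540, 633), -1)), Mul(1660, Pow(Add(-212, Mul(-13, 24)), -1)))) = Add(-9, Add(Mul(1292, Rational(-633, 1540)), Mul(1660, Pow(Add(-212, -312), -1)))) = Add(-9, Add(Rational(-204459, 385), Mul(1660, Pow(-524, -1)))) = Add(-9, Add(Rational(-204459, 385), Mul(1660, Rational(-1, 524)))) = Add(-9, Add(Rational(-204459, 385), Rational(-415, 131))) = Add(-9, Rational(-26943904, 50435)) = Rational(-27397819, 50435) ≈ -543.23)
Mul(Add(4643, D), Add(Function('u')(15, -12), -4255)) = Mul(Add(4643, Rational(-27397819, 50435)), Add(-12, -4255)) = Mul(Rational(206771886, 50435), -4267) = Rational(-882295637562, 50435)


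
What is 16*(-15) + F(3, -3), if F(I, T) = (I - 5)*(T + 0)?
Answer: -234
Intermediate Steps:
F(I, T) = T*(-5 + I) (F(I, T) = (-5 + I)*T = T*(-5 + I))
16*(-15) + F(3, -3) = 16*(-15) - 3*(-5 + 3) = -240 - 3*(-2) = -240 + 6 = -234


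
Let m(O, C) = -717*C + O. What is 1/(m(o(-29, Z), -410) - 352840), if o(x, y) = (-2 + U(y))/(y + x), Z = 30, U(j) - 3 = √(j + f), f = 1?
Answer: -1899/111792230 - √31/3465559130 ≈ -1.6988e-5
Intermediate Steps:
U(j) = 3 + √(1 + j) (U(j) = 3 + √(j + 1) = 3 + √(1 + j))
o(x, y) = (1 + √(1 + y))/(x + y) (o(x, y) = (-2 + (3 + √(1 + y)))/(y + x) = (1 + √(1 + y))/(x + y))
m(O, C) = O - 717*C
1/(m(o(-29, Z), -410) - 352840) = 1/(((1 + √(1 + 30))/(-29 + 30) - 717*(-410)) - 352840) = 1/(((1 + √31)/1 + 293970) - 352840) = 1/((1*(1 + √31) + 293970) - 352840) = 1/(((1 + √31) + 293970) - 352840) = 1/((293971 + √31) - 352840) = 1/(-58869 + √31)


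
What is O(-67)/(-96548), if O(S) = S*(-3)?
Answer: -201/96548 ≈ -0.0020819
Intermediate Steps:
O(S) = -3*S
O(-67)/(-96548) = -3*(-67)/(-96548) = 201*(-1/96548) = -201/96548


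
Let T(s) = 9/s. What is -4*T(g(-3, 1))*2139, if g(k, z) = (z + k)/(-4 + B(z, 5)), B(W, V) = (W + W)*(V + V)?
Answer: 616032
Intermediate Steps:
B(W, V) = 4*V*W (B(W, V) = (2*W)*(2*V) = 4*V*W)
g(k, z) = (k + z)/(-4 + 20*z) (g(k, z) = (z + k)/(-4 + 4*5*z) = (k + z)/(-4 + 20*z))
-4*T(g(-3, 1))*2139 = -36/((-3 + 1)/(4*(-1 + 5*1)))*2139 = -36/((1/4)*(-2)/(-1 + 5))*2139 = -36/((1/4)*(-2)/4)*2139 = -36/((1/4)*(1/4)*(-2))*2139 = -36/(-1/8)*2139 = -36*(-8)*2139 = -4*(-72)*2139 = 288*2139 = 616032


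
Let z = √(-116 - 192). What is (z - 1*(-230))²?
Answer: 52592 + 920*I*√77 ≈ 52592.0 + 8073.0*I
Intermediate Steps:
z = 2*I*√77 (z = √(-308) = 2*I*√77 ≈ 17.55*I)
(z - 1*(-230))² = (2*I*√77 - 1*(-230))² = (2*I*√77 + 230)² = (230 + 2*I*√77)²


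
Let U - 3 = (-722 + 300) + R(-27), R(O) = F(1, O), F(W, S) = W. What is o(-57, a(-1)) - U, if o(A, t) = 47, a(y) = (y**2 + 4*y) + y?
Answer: 465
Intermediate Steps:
R(O) = 1
a(y) = y**2 + 5*y
U = -418 (U = 3 + ((-722 + 300) + 1) = 3 + (-422 + 1) = 3 - 421 = -418)
o(-57, a(-1)) - U = 47 - 1*(-418) = 47 + 418 = 465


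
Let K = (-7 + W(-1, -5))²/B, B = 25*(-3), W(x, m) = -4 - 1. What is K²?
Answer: 2304/625 ≈ 3.6864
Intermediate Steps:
W(x, m) = -5
B = -75
K = -48/25 (K = (-7 - 5)²/(-75) = (-12)²*(-1/75) = 144*(-1/75) = -48/25 ≈ -1.9200)
K² = (-48/25)² = 2304/625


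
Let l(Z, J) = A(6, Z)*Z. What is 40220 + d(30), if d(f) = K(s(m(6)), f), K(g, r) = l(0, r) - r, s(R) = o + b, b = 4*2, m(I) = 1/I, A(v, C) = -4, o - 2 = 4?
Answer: 40190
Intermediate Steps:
o = 6 (o = 2 + 4 = 6)
l(Z, J) = -4*Z
b = 8
s(R) = 14 (s(R) = 6 + 8 = 14)
K(g, r) = -r (K(g, r) = -4*0 - r = 0 - r = -r)
d(f) = -f
40220 + d(30) = 40220 - 1*30 = 40220 - 30 = 40190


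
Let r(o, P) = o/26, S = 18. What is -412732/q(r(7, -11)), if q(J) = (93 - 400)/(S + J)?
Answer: 98023850/3991 ≈ 24561.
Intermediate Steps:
r(o, P) = o/26 (r(o, P) = o*(1/26) = o/26)
q(J) = -307/(18 + J) (q(J) = (93 - 400)/(18 + J) = -307/(18 + J))
-412732/q(r(7, -11)) = -412732/((-307/(18 + (1/26)*7))) = -412732/((-307/(18 + 7/26))) = -412732/((-307/475/26)) = -412732/((-307*26/475)) = -412732/(-7982/475) = -412732*(-475/7982) = 98023850/3991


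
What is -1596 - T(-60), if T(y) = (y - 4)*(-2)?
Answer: -1724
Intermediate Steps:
T(y) = 8 - 2*y (T(y) = (-4 + y)*(-2) = 8 - 2*y)
-1596 - T(-60) = -1596 - (8 - 2*(-60)) = -1596 - (8 + 120) = -1596 - 1*128 = -1596 - 128 = -1724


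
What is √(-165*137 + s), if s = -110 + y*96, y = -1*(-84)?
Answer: 7*I*√299 ≈ 121.04*I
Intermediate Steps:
y = 84
s = 7954 (s = -110 + 84*96 = -110 + 8064 = 7954)
√(-165*137 + s) = √(-165*137 + 7954) = √(-22605 + 7954) = √(-14651) = 7*I*√299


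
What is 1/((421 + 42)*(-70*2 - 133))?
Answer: -1/126399 ≈ -7.9115e-6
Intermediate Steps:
1/((421 + 42)*(-70*2 - 133)) = 1/(463*(-140 - 133)) = (1/463)/(-273) = (1/463)*(-1/273) = -1/126399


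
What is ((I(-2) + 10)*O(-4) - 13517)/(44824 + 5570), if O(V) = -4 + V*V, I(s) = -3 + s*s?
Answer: -13385/50394 ≈ -0.26561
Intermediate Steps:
I(s) = -3 + s**2
O(V) = -4 + V**2
((I(-2) + 10)*O(-4) - 13517)/(44824 + 5570) = (((-3 + (-2)**2) + 10)*(-4 + (-4)**2) - 13517)/(44824 + 5570) = (((-3 + 4) + 10)*(-4 + 16) - 13517)/50394 = ((1 + 10)*12 - 13517)*(1/50394) = (11*12 - 13517)*(1/50394) = (132 - 13517)*(1/50394) = -13385*1/50394 = -13385/50394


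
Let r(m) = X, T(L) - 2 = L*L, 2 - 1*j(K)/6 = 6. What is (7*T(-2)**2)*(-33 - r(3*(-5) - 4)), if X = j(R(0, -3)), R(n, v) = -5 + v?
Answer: -2268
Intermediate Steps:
j(K) = -24 (j(K) = 12 - 6*6 = 12 - 36 = -24)
T(L) = 2 + L**2 (T(L) = 2 + L*L = 2 + L**2)
X = -24
r(m) = -24
(7*T(-2)**2)*(-33 - r(3*(-5) - 4)) = (7*(2 + (-2)**2)**2)*(-33 - 1*(-24)) = (7*(2 + 4)**2)*(-33 + 24) = (7*6**2)*(-9) = (7*36)*(-9) = 252*(-9) = -2268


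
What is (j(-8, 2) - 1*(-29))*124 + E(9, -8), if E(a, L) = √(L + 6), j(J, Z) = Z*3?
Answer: 4340 + I*√2 ≈ 4340.0 + 1.4142*I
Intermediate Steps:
j(J, Z) = 3*Z
E(a, L) = √(6 + L)
(j(-8, 2) - 1*(-29))*124 + E(9, -8) = (3*2 - 1*(-29))*124 + √(6 - 8) = (6 + 29)*124 + √(-2) = 35*124 + I*√2 = 4340 + I*√2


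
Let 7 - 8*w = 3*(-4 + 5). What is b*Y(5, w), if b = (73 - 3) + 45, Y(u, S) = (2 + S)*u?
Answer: 2875/2 ≈ 1437.5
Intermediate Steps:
w = ½ (w = 7/8 - 3*(-4 + 5)/8 = 7/8 - 3/8 = ½ ≈ 0.50000)
Y(u, S) = u*(2 + S)
b = 115 (b = 70 + 45 = 115)
b*Y(5, w) = 115*(5*(2 + ½)) = 115*(5*(5/2)) = 115*(25/2) = 2875/2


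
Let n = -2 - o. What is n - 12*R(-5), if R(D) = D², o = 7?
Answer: -309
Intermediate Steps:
n = -9 (n = -2 - 1*7 = -2 - 7 = -9)
n - 12*R(-5) = -9 - 12*(-5)² = -9 - 12*25 = -9 - 300 = -309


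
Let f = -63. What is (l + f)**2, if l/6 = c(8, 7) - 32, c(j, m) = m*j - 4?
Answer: 3249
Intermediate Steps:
c(j, m) = -4 + j*m (c(j, m) = j*m - 4 = -4 + j*m)
l = 120 (l = 6*((-4 + 8*7) - 32) = 6*((-4 + 56) - 32) = 6*(52 - 32) = 6*20 = 120)
(l + f)**2 = (120 - 63)**2 = 57**2 = 3249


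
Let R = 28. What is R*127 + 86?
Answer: 3642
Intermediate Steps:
R*127 + 86 = 28*127 + 86 = 3556 + 86 = 3642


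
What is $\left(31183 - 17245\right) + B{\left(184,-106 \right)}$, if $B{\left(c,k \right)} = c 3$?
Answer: $14490$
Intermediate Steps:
$B{\left(c,k \right)} = 3 c$
$\left(31183 - 17245\right) + B{\left(184,-106 \right)} = \left(31183 - 17245\right) + 3 \cdot 184 = 13938 + 552 = 14490$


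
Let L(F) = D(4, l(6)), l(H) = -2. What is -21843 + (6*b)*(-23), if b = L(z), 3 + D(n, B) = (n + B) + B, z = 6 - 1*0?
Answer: -21429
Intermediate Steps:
z = 6 (z = 6 + 0 = 6)
D(n, B) = -3 + n + 2*B (D(n, B) = -3 + ((n + B) + B) = -3 + ((B + n) + B) = -3 + (n + 2*B) = -3 + n + 2*B)
L(F) = -3 (L(F) = -3 + 4 + 2*(-2) = -3 + 4 - 4 = -3)
b = -3
-21843 + (6*b)*(-23) = -21843 + (6*(-3))*(-23) = -21843 - 18*(-23) = -21843 + 414 = -21429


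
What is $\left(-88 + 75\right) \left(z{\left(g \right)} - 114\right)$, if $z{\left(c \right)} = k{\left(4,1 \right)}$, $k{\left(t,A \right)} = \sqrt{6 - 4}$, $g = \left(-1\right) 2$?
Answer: $1482 - 13 \sqrt{2} \approx 1463.6$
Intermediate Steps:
$g = -2$
$k{\left(t,A \right)} = \sqrt{2}$
$z{\left(c \right)} = \sqrt{2}$
$\left(-88 + 75\right) \left(z{\left(g \right)} - 114\right) = \left(-88 + 75\right) \left(\sqrt{2} - 114\right) = - 13 \left(\sqrt{2} - 114\right) = - 13 \left(-114 + \sqrt{2}\right) = 1482 - 13 \sqrt{2}$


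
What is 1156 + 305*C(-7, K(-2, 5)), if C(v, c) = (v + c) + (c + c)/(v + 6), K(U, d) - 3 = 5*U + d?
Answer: -369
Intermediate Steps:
K(U, d) = 3 + d + 5*U (K(U, d) = 3 + (5*U + d) = 3 + (d + 5*U) = 3 + d + 5*U)
C(v, c) = c + v + 2*c/(6 + v) (C(v, c) = (c + v) + (2*c)/(6 + v) = (c + v) + 2*c/(6 + v) = c + v + 2*c/(6 + v))
1156 + 305*C(-7, K(-2, 5)) = 1156 + 305*(((-7)² + 6*(-7) + 8*(3 + 5 + 5*(-2)) + (3 + 5 + 5*(-2))*(-7))/(6 - 7)) = 1156 + 305*((49 - 42 + 8*(3 + 5 - 10) + (3 + 5 - 10)*(-7))/(-1)) = 1156 + 305*(-(49 - 42 + 8*(-2) - 2*(-7))) = 1156 + 305*(-(49 - 42 - 16 + 14)) = 1156 + 305*(-1*5) = 1156 + 305*(-5) = 1156 - 1525 = -369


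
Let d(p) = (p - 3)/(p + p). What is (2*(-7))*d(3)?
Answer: 0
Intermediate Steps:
d(p) = (-3 + p)/(2*p) (d(p) = (-3 + p)/((2*p)) = (-3 + p)*(1/(2*p)) = (-3 + p)/(2*p))
(2*(-7))*d(3) = (2*(-7))*((½)*(-3 + 3)/3) = -7*0/3 = -14*0 = 0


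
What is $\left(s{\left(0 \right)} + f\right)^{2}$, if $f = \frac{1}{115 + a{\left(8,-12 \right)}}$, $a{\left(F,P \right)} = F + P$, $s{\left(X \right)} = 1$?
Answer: $\frac{12544}{12321} \approx 1.0181$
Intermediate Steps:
$f = \frac{1}{111}$ ($f = \frac{1}{115 + \left(8 - 12\right)} = \frac{1}{115 - 4} = \frac{1}{111} \approx 0.009009$)
$\left(s{\left(0 \right)} + f\right)^{2} = \left(1 + \frac{1}{111}\right)^{2} = \left(\frac{112}{111}\right)^{2} = \frac{12544}{12321}$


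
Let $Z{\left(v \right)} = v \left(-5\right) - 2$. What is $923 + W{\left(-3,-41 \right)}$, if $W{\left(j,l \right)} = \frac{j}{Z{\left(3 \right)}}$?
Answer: $\frac{15694}{17} \approx 923.18$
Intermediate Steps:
$Z{\left(v \right)} = -2 - 5 v$ ($Z{\left(v \right)} = - 5 v - 2 = -2 - 5 v$)
$W{\left(j,l \right)} = - \frac{j}{17}$ ($W{\left(j,l \right)} = \frac{j}{-2 - 15} = \frac{j}{-17} = j \left(- \frac{1}{17}\right) = - \frac{j}{17}$)
$923 + W{\left(-3,-41 \right)} = 923 - - \frac{3}{17} = 923 + \frac{3}{17} = \frac{15694}{17}$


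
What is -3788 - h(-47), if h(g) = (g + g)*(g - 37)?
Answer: -11684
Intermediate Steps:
h(g) = 2*g*(-37 + g) (h(g) = (2*g)*(-37 + g) = 2*g*(-37 + g))
-3788 - h(-47) = -3788 - 2*(-47)*(-37 - 47) = -3788 - 2*(-47)*(-84) = -3788 - 1*7896 = -3788 - 7896 = -11684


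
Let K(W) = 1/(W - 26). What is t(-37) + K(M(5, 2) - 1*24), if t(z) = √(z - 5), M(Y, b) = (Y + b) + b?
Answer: -1/41 + I*√42 ≈ -0.02439 + 6.4807*I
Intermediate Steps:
M(Y, b) = Y + 2*b
t(z) = √(-5 + z)
K(W) = 1/(-26 + W)
t(-37) + K(M(5, 2) - 1*24) = √(-5 - 37) + 1/(-26 + ((5 + 2*2) - 1*24)) = √(-42) + 1/(-26 + ((5 + 4) - 24)) = I*√42 + 1/(-26 + (9 - 24)) = I*√42 + 1/(-26 - 15) = I*√42 + 1/(-41) = I*√42 - 1/41 = -1/41 + I*√42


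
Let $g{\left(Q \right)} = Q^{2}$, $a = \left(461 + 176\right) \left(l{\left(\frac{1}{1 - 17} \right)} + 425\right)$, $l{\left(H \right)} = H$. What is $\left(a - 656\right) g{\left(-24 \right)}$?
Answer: $155536812$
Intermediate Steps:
$a = \frac{4330963}{16}$ ($a = \left(461 + 176\right) \left(\frac{1}{1 - 17} + 425\right) = 637 \left(\frac{1}{-16} + 425\right) = 637 \left(- \frac{1}{16} + 425\right) = 637 \cdot \frac{6799}{16} = \frac{4330963}{16} \approx 2.7069 \cdot 10^{5}$)
$\left(a - 656\right) g{\left(-24 \right)} = \left(\frac{4330963}{16} - 656\right) \left(-24\right)^{2} = \frac{4320467}{16} \cdot 576 = 155536812$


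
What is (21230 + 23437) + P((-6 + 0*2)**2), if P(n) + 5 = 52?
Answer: 44714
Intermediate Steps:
P(n) = 47 (P(n) = -5 + 52 = 47)
(21230 + 23437) + P((-6 + 0*2)**2) = (21230 + 23437) + 47 = 44667 + 47 = 44714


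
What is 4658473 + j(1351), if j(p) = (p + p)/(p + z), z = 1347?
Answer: 6284281428/1349 ≈ 4.6585e+6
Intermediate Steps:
j(p) = 2*p/(1347 + p) (j(p) = (p + p)/(p + 1347) = (2*p)/(1347 + p) = 2*p/(1347 + p))
4658473 + j(1351) = 4658473 + 2*1351/(1347 + 1351) = 4658473 + 2*1351/2698 = 4658473 + 2*1351*(1/2698) = 4658473 + 1351/1349 = 6284281428/1349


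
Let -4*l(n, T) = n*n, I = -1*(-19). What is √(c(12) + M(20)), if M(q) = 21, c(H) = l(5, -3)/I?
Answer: √29849/38 ≈ 4.5465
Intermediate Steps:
I = 19
l(n, T) = -n²/4 (l(n, T) = -n*n/4 = -n²/4)
c(H) = -25/76 (c(H) = -¼*5²/19 = -¼*25*(1/19) = -25/4*1/19 = -25/76)
√(c(12) + M(20)) = √(-25/76 + 21) = √(1571/76) = √29849/38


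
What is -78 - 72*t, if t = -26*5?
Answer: 9282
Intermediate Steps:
t = -130
-78 - 72*t = -78 - 72*(-130) = -78 + 9360 = 9282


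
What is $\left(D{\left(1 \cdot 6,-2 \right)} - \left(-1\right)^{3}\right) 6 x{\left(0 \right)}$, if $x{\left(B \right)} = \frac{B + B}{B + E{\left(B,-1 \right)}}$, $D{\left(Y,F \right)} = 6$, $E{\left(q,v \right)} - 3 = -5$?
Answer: $0$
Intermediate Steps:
$E{\left(q,v \right)} = -2$ ($E{\left(q,v \right)} = 3 - 5 = -2$)
$x{\left(B \right)} = \frac{2 B}{-2 + B}$ ($x{\left(B \right)} = \frac{B + B}{B - 2} = \frac{2 B}{-2 + B}$)
$\left(D{\left(1 \cdot 6,-2 \right)} - \left(-1\right)^{3}\right) 6 x{\left(0 \right)} = \left(6 - \left(-1\right)^{3}\right) 6 \cdot 2 \cdot 0 \frac{1}{-2 + 0} = \left(6 - -1\right) 6 \cdot 2 \cdot 0 \frac{1}{-2} = \left(6 + 1\right) 6 \cdot 2 \cdot 0 \left(- \frac{1}{2}\right) = 7 \cdot 6 \cdot 0 = 42 \cdot 0 = 0$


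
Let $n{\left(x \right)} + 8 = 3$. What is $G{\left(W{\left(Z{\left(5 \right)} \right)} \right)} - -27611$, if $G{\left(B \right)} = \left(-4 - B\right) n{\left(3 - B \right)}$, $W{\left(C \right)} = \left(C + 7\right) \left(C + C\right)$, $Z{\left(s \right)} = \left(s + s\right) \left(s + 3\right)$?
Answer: $97231$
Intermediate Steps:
$n{\left(x \right)} = -5$ ($n{\left(x \right)} = -8 + 3 = -5$)
$Z{\left(s \right)} = 2 s \left(3 + s\right)$
$W{\left(C \right)} = 2 C \left(7 + C\right)$ ($W{\left(C \right)} = \left(7 + C\right) 2 C = 2 C \left(7 + C\right)$)
$G{\left(B \right)} = 20 + 5 B$ ($G{\left(B \right)} = \left(-4 - B\right) \left(-5\right) = 20 + 5 B$)
$G{\left(W{\left(Z{\left(5 \right)} \right)} \right)} - -27611 = \left(20 + 5 \cdot 2 \cdot 2 \cdot 5 \left(3 + 5\right) \left(7 + 2 \cdot 5 \left(3 + 5\right)\right)\right) - -27611 = \left(20 + 5 \cdot 2 \cdot 2 \cdot 5 \cdot 8 \left(7 + 2 \cdot 5 \cdot 8\right)\right) + 27611 = \left(20 + 5 \cdot 2 \cdot 80 \left(7 + 80\right)\right) + 27611 = \left(20 + 5 \cdot 2 \cdot 80 \cdot 87\right) + 27611 = \left(20 + 5 \cdot 13920\right) + 27611 = \left(20 + 69600\right) + 27611 = 69620 + 27611 = 97231$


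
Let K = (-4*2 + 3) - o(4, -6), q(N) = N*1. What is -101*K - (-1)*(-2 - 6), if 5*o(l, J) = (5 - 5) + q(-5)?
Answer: 396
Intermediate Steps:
q(N) = N
o(l, J) = -1 (o(l, J) = ((5 - 5) - 5)/5 = (0 - 5)/5 = (⅕)*(-5) = -1)
K = -4 (K = (-4*2 + 3) - 1*(-1) = (-8 + 3) + 1 = -5 + 1 = -4)
-101*K - (-1)*(-2 - 6) = -101*(-4) - (-1)*(-2 - 6) = 404 - (-1)*(-8) = 404 - 1*8 = 404 - 8 = 396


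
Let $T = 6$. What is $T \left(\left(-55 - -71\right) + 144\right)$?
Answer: $960$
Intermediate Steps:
$T \left(\left(-55 - -71\right) + 144\right) = 6 \left(\left(-55 - -71\right) + 144\right) = 6 \left(\left(-55 + 71\right) + 144\right) = 6 \left(16 + 144\right) = 6 \cdot 160 = 960$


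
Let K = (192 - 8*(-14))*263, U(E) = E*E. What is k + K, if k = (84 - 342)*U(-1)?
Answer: 79694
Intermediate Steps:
U(E) = E²
K = 79952 (K = (192 + 112)*263 = 304*263 = 79952)
k = -258 (k = (84 - 342)*(-1)² = -258*1 = -258)
k + K = -258 + 79952 = 79694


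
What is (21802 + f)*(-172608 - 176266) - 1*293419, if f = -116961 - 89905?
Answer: 64563724517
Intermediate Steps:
f = -206866
(21802 + f)*(-172608 - 176266) - 1*293419 = (21802 - 206866)*(-172608 - 176266) - 1*293419 = -185064*(-348874) - 293419 = 64564017936 - 293419 = 64563724517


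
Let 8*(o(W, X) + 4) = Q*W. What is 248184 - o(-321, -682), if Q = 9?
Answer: 1988393/8 ≈ 2.4855e+5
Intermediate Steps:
o(W, X) = -4 + 9*W/8 (o(W, X) = -4 + (9*W)/8 = -4 + 9*W/8)
248184 - o(-321, -682) = 248184 - (-4 + (9/8)*(-321)) = 248184 - (-4 - 2889/8) = 248184 - 1*(-2921/8) = 248184 + 2921/8 = 1988393/8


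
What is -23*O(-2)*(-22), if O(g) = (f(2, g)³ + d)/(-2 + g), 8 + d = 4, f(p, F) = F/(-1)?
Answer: -506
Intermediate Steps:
f(p, F) = -F (f(p, F) = F*(-1) = -F)
d = -4 (d = -8 + 4 = -4)
O(g) = (-4 - g³)/(-2 + g) (O(g) = ((-g)³ - 4)/(-2 + g) = (-g³ - 4)/(-2 + g) = (-4 - g³)/(-2 + g))
-23*O(-2)*(-22) = -23*(-4 - 1*(-2)³)/(-2 - 2)*(-22) = -23*(-4 - 1*(-8))/(-4)*(-22) = -(-23)*(-4 + 8)/4*(-22) = -(-23)*4/4*(-22) = -23*(-1)*(-22) = 23*(-22) = -506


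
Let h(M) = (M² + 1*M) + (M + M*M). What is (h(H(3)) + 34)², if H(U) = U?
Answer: 3364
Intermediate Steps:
h(M) = 2*M + 2*M² (h(M) = (M² + M) + (M + M²) = (M + M²) + (M + M²) = 2*M + 2*M²)
(h(H(3)) + 34)² = (2*3*(1 + 3) + 34)² = (2*3*4 + 34)² = (24 + 34)² = 58² = 3364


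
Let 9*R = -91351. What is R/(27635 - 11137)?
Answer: -91351/148482 ≈ -0.61523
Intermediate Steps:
R = -91351/9 (R = (⅑)*(-91351) = -91351/9 ≈ -10150.)
R/(27635 - 11137) = -91351/(9*(27635 - 11137)) = -91351/9/16498 = -91351/9*1/16498 = -91351/148482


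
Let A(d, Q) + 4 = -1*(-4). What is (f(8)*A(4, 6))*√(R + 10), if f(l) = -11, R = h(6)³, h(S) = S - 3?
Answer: 0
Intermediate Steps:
A(d, Q) = 0 (A(d, Q) = -4 - 1*(-4) = -4 + 4 = 0)
h(S) = -3 + S
R = 27 (R = (-3 + 6)³ = 3³ = 27)
(f(8)*A(4, 6))*√(R + 10) = (-11*0)*√(27 + 10) = 0*√37 = 0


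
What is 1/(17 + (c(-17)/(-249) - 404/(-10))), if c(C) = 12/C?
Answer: 7055/404977 ≈ 0.017421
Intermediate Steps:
1/(17 + (c(-17)/(-249) - 404/(-10))) = 1/(17 + ((12/(-17))/(-249) - 404/(-10))) = 1/(17 + ((12*(-1/17))*(-1/249) - 404*(-⅒))) = 1/(17 + (-12/17*(-1/249) + 202/5)) = 1/(17 + (4/1411 + 202/5)) = 1/(17 + 285042/7055) = 1/(404977/7055) = 7055/404977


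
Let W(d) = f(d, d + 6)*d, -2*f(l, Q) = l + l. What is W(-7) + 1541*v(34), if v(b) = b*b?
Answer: 1781347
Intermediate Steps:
f(l, Q) = -l (f(l, Q) = -(l + l)/2 = -l)
W(d) = -d**2 (W(d) = (-d)*d = -d**2)
v(b) = b**2
W(-7) + 1541*v(34) = -1*(-7)**2 + 1541*34**2 = -1*49 + 1541*1156 = -49 + 1781396 = 1781347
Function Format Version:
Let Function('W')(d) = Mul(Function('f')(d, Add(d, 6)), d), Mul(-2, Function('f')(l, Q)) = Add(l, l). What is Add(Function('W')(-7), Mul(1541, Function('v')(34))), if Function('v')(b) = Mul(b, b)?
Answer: 1781347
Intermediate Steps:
Function('f')(l, Q) = Mul(-1, l) (Function('f')(l, Q) = Mul(Rational(-1, 2), Add(l, l)) = Mul(Rational(-1, 2), Mul(2, l)) = Mul(-1, l))
Function('W')(d) = Mul(-1, Pow(d, 2)) (Function('W')(d) = Mul(Mul(-1, d), d) = Mul(-1, Pow(d, 2)))
Function('v')(b) = Pow(b, 2)
Add(Function('W')(-7), Mul(1541, Function('v')(34))) = Add(Mul(-1, Pow(-7, 2)), Mul(1541, Pow(34, 2))) = Add(Mul(-1, 49), Mul(1541, 1156)) = Add(-49, 1781396) = 1781347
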